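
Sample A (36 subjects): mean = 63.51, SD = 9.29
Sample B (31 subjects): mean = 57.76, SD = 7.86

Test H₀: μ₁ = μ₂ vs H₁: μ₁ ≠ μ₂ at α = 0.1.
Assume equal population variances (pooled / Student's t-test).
Student's two-sample t-test (equal variances):
H₀: μ₁ = μ₂
H₁: μ₁ ≠ μ₂
df = n₁ + n₂ - 2 = 65
Pooled variance s_p² = [(n₁-1)s₁² + (n₂-1)s₂²] / (n₁ + n₂ - 2) = [(35)(9.29²) + (30)(7.86²)] / 65 = 74.9851
SE = √(s_p²(1/n₁ + 1/n₂)) = √(74.9851 × (1/36 + 1/31)) = 2.1217
t = (x̄₁ - x̄₂) / SE = (63.51 - 57.76) / 2.1217 = 5.75 / 2.1217 = 2.710
p-value = 0.0086

Since p-value < α = 0.1, we reject H₀.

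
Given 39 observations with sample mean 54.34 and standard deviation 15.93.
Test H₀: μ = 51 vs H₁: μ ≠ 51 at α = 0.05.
One-sample t-test:
H₀: μ = 51
H₁: μ ≠ 51
df = n - 1 = 38
t = (x̄ - μ₀) / (s/√n) = (54.34 - 51) / (15.93/√39) = 1.309
p-value = 0.1983

Since p-value > α = 0.05, we fail to reject H₀.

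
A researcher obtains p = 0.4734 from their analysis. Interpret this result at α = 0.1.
Since p = 0.4734 > α = 0.1, fail to reject H₀.
There is insufficient evidence to reject the null hypothesis; the result is not statistically significant at the 0.1 level.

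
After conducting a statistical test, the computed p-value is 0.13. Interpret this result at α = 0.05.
Since p = 0.13 > α = 0.05, fail to reject H₀.
There is insufficient evidence to reject the null hypothesis; the result is not statistically significant at the 0.05 level.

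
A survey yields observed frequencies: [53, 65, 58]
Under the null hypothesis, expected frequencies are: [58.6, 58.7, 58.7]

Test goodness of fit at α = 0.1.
Chi-square goodness of fit test:
H₀: observed counts match expected distribution
H₁: observed counts differ from expected distribution
df = k - 1 = 2
χ² = Σ(O - E)²/E
   = (53 - 58.6)²/58.6 + (65 - 58.7)²/58.7 + (58 - 58.7)²/58.7
   = 0.535 + 0.676 + 0.008
   = 1.22
p-value = 0.5434

Since p-value > α = 0.1, we fail to reject H₀.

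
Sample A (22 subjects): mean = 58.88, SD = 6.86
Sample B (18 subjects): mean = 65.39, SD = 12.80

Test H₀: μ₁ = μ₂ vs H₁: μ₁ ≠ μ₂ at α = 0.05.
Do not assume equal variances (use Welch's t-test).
Welch's two-sample t-test:
H₀: μ₁ = μ₂
H₁: μ₁ ≠ μ₂
s₁²/n₁ = 6.86²/22 = 2.1391,  s₂²/n₂ = 12.80²/18 = 9.1022
SE = √(s₁²/n₁ + s₂²/n₂) = √(2.1391 + 9.1022) = 3.3528
df (Welch-Satterthwaite) = (s₁²/n₁ + s₂²/n₂)² / [(s₁²/n₁)²/(n₁-1) + (s₂²/n₂)²/(n₂-1)] ≈ 24.82
t = (x̄₁ - x̄₂) / SE = (58.88 - 65.39) / 3.3528 = -6.51 / 3.3528 = -1.942
p-value = 0.0636

Since p-value > α = 0.05, we fail to reject H₀.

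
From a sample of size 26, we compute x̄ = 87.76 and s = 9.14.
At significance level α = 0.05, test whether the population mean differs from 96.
One-sample t-test:
H₀: μ = 96
H₁: μ ≠ 96
df = n - 1 = 25
t = (x̄ - μ₀) / (s/√n) = (87.76 - 96) / (9.14/√26) = -4.597
p-value = 0.0001

Since p-value < α = 0.05, we reject H₀.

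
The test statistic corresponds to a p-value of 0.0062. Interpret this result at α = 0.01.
Since p = 0.0062 < α = 0.01, reject H₀.
There is sufficient evidence to reject the null hypothesis; the result is statistically significant at the 0.01 level.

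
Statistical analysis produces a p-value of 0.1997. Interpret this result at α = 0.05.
Since p = 0.1997 > α = 0.05, fail to reject H₀.
There is insufficient evidence to reject the null hypothesis; the result is not statistically significant at the 0.05 level.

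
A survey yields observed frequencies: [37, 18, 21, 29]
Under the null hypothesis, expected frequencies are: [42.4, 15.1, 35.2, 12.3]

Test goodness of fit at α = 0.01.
Chi-square goodness of fit test:
H₀: observed counts match expected distribution
H₁: observed counts differ from expected distribution
df = k - 1 = 3
χ² = Σ(O - E)²/E
   = (37 - 42.4)²/42.4 + (18 - 15.1)²/15.1 + (21 - 35.2)²/35.2 + (29 - 12.3)²/12.3
   = 0.688 + 0.557 + 5.728 + 22.674
   = 29.65
p-value < 0.0001

Since p-value < α = 0.01, we reject H₀.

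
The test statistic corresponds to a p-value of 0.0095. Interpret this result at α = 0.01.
Since p = 0.0095 < α = 0.01, reject H₀.
There is sufficient evidence to reject the null hypothesis; the result is statistically significant at the 0.01 level.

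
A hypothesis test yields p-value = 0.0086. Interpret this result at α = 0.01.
Since p = 0.0086 < α = 0.01, reject H₀.
There is sufficient evidence to reject the null hypothesis; the result is statistically significant at the 0.01 level.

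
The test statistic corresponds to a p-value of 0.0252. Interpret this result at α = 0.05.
Since p = 0.0252 < α = 0.05, reject H₀.
There is sufficient evidence to reject the null hypothesis; the result is statistically significant at the 0.05 level.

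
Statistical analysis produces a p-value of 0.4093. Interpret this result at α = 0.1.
Since p = 0.4093 > α = 0.1, fail to reject H₀.
There is insufficient evidence to reject the null hypothesis; the result is not statistically significant at the 0.1 level.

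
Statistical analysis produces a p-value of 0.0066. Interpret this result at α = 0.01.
Since p = 0.0066 < α = 0.01, reject H₀.
There is sufficient evidence to reject the null hypothesis; the result is statistically significant at the 0.01 level.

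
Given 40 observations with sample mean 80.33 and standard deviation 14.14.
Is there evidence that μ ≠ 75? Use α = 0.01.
One-sample t-test:
H₀: μ = 75
H₁: μ ≠ 75
df = n - 1 = 39
t = (x̄ - μ₀) / (s/√n) = (80.33 - 75) / (14.14/√40) = 2.384
p-value = 0.0221

Since p-value > α = 0.01, we fail to reject H₀.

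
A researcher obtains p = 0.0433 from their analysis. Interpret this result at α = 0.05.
Since p = 0.0433 < α = 0.05, reject H₀.
There is sufficient evidence to reject the null hypothesis; the result is statistically significant at the 0.05 level.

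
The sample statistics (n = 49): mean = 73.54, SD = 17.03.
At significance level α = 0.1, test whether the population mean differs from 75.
One-sample t-test:
H₀: μ = 75
H₁: μ ≠ 75
df = n - 1 = 48
t = (x̄ - μ₀) / (s/√n) = (73.54 - 75) / (17.03/√49) = -0.600
p-value = 0.5513

Since p-value > α = 0.1, we fail to reject H₀.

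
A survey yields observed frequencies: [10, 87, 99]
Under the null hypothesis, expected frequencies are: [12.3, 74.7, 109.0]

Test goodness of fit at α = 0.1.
Chi-square goodness of fit test:
H₀: observed counts match expected distribution
H₁: observed counts differ from expected distribution
df = k - 1 = 2
χ² = Σ(O - E)²/E
   = (10 - 12.3)²/12.3 + (87 - 74.7)²/74.7 + (99 - 109.0)²/109.0
   = 0.430 + 2.025 + 0.917
   = 3.37
p-value = 0.1852

Since p-value > α = 0.1, we fail to reject H₀.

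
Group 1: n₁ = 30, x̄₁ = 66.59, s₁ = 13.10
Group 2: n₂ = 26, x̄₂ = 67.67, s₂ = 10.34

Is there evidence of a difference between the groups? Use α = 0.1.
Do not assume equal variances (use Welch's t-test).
Welch's two-sample t-test:
H₀: μ₁ = μ₂
H₁: μ₁ ≠ μ₂
s₁²/n₁ = 13.10²/30 = 5.7203,  s₂²/n₂ = 10.34²/26 = 4.1121
SE = √(s₁²/n₁ + s₂²/n₂) = √(5.7203 + 4.1121) = 3.1357
df (Welch-Satterthwaite) = (s₁²/n₁ + s₂²/n₂)² / [(s₁²/n₁)²/(n₁-1) + (s₂²/n₂)²/(n₂-1)] ≈ 53.57
t = (x̄₁ - x̄₂) / SE = (66.59 - 67.67) / 3.1357 = -1.08 / 3.1357 = -0.344
p-value = 0.7319

Since p-value > α = 0.1, we fail to reject H₀.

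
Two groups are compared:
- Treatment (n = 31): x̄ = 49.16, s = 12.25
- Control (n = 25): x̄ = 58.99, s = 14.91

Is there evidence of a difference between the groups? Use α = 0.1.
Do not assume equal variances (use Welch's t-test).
Welch's two-sample t-test:
H₀: μ₁ = μ₂
H₁: μ₁ ≠ μ₂
s₁²/n₁ = 12.25²/31 = 4.8407,  s₂²/n₂ = 14.91²/25 = 8.8923
SE = √(s₁²/n₁ + s₂²/n₂) = √(4.8407 + 8.8923) = 3.7058
df (Welch-Satterthwaite) = (s₁²/n₁ + s₂²/n₂)² / [(s₁²/n₁)²/(n₁-1) + (s₂²/n₂)²/(n₂-1)] ≈ 46.27
t = (x̄₁ - x̄₂) / SE = (49.16 - 58.99) / 3.7058 = -9.83 / 3.7058 = -2.653
p-value = 0.0109

Since p-value < α = 0.1, we reject H₀.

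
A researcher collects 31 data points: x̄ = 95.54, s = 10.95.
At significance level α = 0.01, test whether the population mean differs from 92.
One-sample t-test:
H₀: μ = 92
H₁: μ ≠ 92
df = n - 1 = 30
t = (x̄ - μ₀) / (s/√n) = (95.54 - 92) / (10.95/√31) = 1.800
p-value = 0.0819

Since p-value > α = 0.01, we fail to reject H₀.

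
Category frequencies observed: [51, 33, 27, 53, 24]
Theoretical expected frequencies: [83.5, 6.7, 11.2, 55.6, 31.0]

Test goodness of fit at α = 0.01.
Chi-square goodness of fit test:
H₀: observed counts match expected distribution
H₁: observed counts differ from expected distribution
df = k - 1 = 4
χ² = Σ(O - E)²/E
   = (51 - 83.5)²/83.5 + (33 - 6.7)²/6.7 + (27 - 11.2)²/11.2 + (53 - 55.6)²/55.6 + (24 - 31.0)²/31.0
   = 12.650 + 103.237 + 22.289 + 0.122 + 1.581
   = 139.88
p-value < 0.0001

Since p-value < α = 0.01, we reject H₀.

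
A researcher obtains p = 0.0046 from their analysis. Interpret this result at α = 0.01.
Since p = 0.0046 < α = 0.01, reject H₀.
There is sufficient evidence to reject the null hypothesis; the result is statistically significant at the 0.01 level.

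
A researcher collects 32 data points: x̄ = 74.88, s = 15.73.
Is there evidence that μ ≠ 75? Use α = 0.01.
One-sample t-test:
H₀: μ = 75
H₁: μ ≠ 75
df = n - 1 = 31
t = (x̄ - μ₀) / (s/√n) = (74.88 - 75) / (15.73/√32) = -0.043
p-value = 0.9659

Since p-value > α = 0.01, we fail to reject H₀.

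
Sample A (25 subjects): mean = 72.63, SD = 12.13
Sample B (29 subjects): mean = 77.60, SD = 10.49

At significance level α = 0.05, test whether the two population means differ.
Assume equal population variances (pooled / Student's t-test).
Student's two-sample t-test (equal variances):
H₀: μ₁ = μ₂
H₁: μ₁ ≠ μ₂
df = n₁ + n₂ - 2 = 52
Pooled variance s_p² = [(n₁-1)s₁² + (n₂-1)s₂²] / (n₁ + n₂ - 2) = [(24)(12.13²) + (28)(10.49²)] / 52 = 127.1617
SE = √(s_p²(1/n₁ + 1/n₂)) = √(127.1617 × (1/25 + 1/29)) = 3.0776
t = (x̄₁ - x̄₂) / SE = (72.63 - 77.60) / 3.0776 = -4.97 / 3.0776 = -1.615
p-value = 0.1124

Since p-value > α = 0.05, we fail to reject H₀.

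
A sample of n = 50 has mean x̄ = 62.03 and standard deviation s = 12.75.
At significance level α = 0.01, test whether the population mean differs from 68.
One-sample t-test:
H₀: μ = 68
H₁: μ ≠ 68
df = n - 1 = 49
t = (x̄ - μ₀) / (s/√n) = (62.03 - 68) / (12.75/√50) = -3.311
p-value = 0.0018

Since p-value < α = 0.01, we reject H₀.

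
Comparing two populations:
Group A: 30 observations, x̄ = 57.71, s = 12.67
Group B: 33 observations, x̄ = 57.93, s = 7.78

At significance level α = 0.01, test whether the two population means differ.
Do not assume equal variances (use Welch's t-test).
Welch's two-sample t-test:
H₀: μ₁ = μ₂
H₁: μ₁ ≠ μ₂
s₁²/n₁ = 12.67²/30 = 5.3510,  s₂²/n₂ = 7.78²/33 = 1.8342
SE = √(s₁²/n₁ + s₂²/n₂) = √(5.3510 + 1.8342) = 2.6805
df (Welch-Satterthwaite) = (s₁²/n₁ + s₂²/n₂)² / [(s₁²/n₁)²/(n₁-1) + (s₂²/n₂)²/(n₂-1)] ≈ 47.26
t = (x̄₁ - x̄₂) / SE = (57.71 - 57.93) / 2.6805 = -0.22 / 2.6805 = -0.082
p-value = 0.9349

Since p-value > α = 0.01, we fail to reject H₀.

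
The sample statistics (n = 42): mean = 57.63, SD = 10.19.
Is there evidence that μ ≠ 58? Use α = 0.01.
One-sample t-test:
H₀: μ = 58
H₁: μ ≠ 58
df = n - 1 = 41
t = (x̄ - μ₀) / (s/√n) = (57.63 - 58) / (10.19/√42) = -0.235
p-value = 0.8151

Since p-value > α = 0.01, we fail to reject H₀.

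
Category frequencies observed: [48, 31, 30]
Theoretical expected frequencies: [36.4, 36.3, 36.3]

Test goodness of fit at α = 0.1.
Chi-square goodness of fit test:
H₀: observed counts match expected distribution
H₁: observed counts differ from expected distribution
df = k - 1 = 2
χ² = Σ(O - E)²/E
   = (48 - 36.4)²/36.4 + (31 - 36.3)²/36.3 + (30 - 36.3)²/36.3
   = 3.697 + 0.774 + 1.093
   = 5.56
p-value = 0.0619

Since p-value < α = 0.1, we reject H₀.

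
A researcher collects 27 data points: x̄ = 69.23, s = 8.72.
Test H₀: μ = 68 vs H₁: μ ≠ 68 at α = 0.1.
One-sample t-test:
H₀: μ = 68
H₁: μ ≠ 68
df = n - 1 = 26
t = (x̄ - μ₀) / (s/√n) = (69.23 - 68) / (8.72/√27) = 0.733
p-value = 0.4701

Since p-value > α = 0.1, we fail to reject H₀.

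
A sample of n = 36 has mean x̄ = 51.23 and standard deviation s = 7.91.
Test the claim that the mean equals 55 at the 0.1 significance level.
One-sample t-test:
H₀: μ = 55
H₁: μ ≠ 55
df = n - 1 = 35
t = (x̄ - μ₀) / (s/√n) = (51.23 - 55) / (7.91/√36) = -2.860
p-value = 0.0071

Since p-value < α = 0.1, we reject H₀.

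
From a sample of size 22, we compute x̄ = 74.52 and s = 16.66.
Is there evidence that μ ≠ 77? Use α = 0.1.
One-sample t-test:
H₀: μ = 77
H₁: μ ≠ 77
df = n - 1 = 21
t = (x̄ - μ₀) / (s/√n) = (74.52 - 77) / (16.66/√22) = -0.698
p-value = 0.4927

Since p-value > α = 0.1, we fail to reject H₀.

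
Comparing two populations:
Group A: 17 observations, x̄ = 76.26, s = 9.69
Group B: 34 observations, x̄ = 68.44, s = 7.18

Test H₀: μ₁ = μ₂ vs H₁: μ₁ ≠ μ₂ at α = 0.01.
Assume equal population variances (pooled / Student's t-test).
Student's two-sample t-test (equal variances):
H₀: μ₁ = μ₂
H₁: μ₁ ≠ μ₂
df = n₁ + n₂ - 2 = 49
Pooled variance s_p² = [(n₁-1)s₁² + (n₂-1)s₂²] / (n₁ + n₂ - 2) = [(16)(9.69²) + (33)(7.18²)] / 49 = 65.3789
SE = √(s_p²(1/n₁ + 1/n₂)) = √(65.3789 × (1/17 + 1/34)) = 2.4018
t = (x̄₁ - x̄₂) / SE = (76.26 - 68.44) / 2.4018 = 7.82 / 2.4018 = 3.256
p-value = 0.0021

Since p-value < α = 0.01, we reject H₀.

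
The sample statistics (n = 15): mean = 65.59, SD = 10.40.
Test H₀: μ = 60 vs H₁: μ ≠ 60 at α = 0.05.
One-sample t-test:
H₀: μ = 60
H₁: μ ≠ 60
df = n - 1 = 14
t = (x̄ - μ₀) / (s/√n) = (65.59 - 60) / (10.40/√15) = 2.082
p-value = 0.0562

Since p-value > α = 0.05, we fail to reject H₀.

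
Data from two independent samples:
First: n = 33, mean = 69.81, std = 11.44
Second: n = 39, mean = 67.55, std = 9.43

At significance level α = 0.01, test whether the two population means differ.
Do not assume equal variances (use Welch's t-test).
Welch's two-sample t-test:
H₀: μ₁ = μ₂
H₁: μ₁ ≠ μ₂
s₁²/n₁ = 11.44²/33 = 3.9659,  s₂²/n₂ = 9.43²/39 = 2.2801
SE = √(s₁²/n₁ + s₂²/n₂) = √(3.9659 + 2.2801) = 2.4992
df (Welch-Satterthwaite) = (s₁²/n₁ + s₂²/n₂)² / [(s₁²/n₁)²/(n₁-1) + (s₂²/n₂)²/(n₂-1)] ≈ 62.09
t = (x̄₁ - x̄₂) / SE = (69.81 - 67.55) / 2.4992 = 2.26 / 2.4992 = 0.904
p-value = 0.3693

Since p-value > α = 0.01, we fail to reject H₀.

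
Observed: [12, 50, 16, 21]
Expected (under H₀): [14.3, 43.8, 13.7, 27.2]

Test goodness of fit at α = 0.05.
Chi-square goodness of fit test:
H₀: observed counts match expected distribution
H₁: observed counts differ from expected distribution
df = k - 1 = 3
χ² = Σ(O - E)²/E
   = (12 - 14.3)²/14.3 + (50 - 43.8)²/43.8 + (16 - 13.7)²/13.7 + (21 - 27.2)²/27.2
   = 0.370 + 0.878 + 0.386 + 1.413
   = 3.05
p-value = 0.3844

Since p-value > α = 0.05, we fail to reject H₀.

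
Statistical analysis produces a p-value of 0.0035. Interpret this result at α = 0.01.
Since p = 0.0035 < α = 0.01, reject H₀.
There is sufficient evidence to reject the null hypothesis; the result is statistically significant at the 0.01 level.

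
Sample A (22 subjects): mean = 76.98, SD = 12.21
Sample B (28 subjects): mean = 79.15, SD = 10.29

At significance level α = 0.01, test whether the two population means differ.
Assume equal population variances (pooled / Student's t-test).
Student's two-sample t-test (equal variances):
H₀: μ₁ = μ₂
H₁: μ₁ ≠ μ₂
df = n₁ + n₂ - 2 = 48
Pooled variance s_p² = [(n₁-1)s₁² + (n₂-1)s₂²] / (n₁ + n₂ - 2) = [(21)(12.21²) + (27)(10.29²)] / 48 = 124.7841
SE = √(s_p²(1/n₁ + 1/n₂)) = √(124.7841 × (1/22 + 1/28)) = 3.1825
t = (x̄₁ - x̄₂) / SE = (76.98 - 79.15) / 3.1825 = -2.17 / 3.1825 = -0.682
p-value = 0.4986

Since p-value > α = 0.01, we fail to reject H₀.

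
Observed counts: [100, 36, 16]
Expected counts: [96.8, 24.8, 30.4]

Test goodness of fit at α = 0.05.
Chi-square goodness of fit test:
H₀: observed counts match expected distribution
H₁: observed counts differ from expected distribution
df = k - 1 = 2
χ² = Σ(O - E)²/E
   = (100 - 96.8)²/96.8 + (36 - 24.8)²/24.8 + (16 - 30.4)²/30.4
   = 0.106 + 5.058 + 6.821
   = 11.98
p-value = 0.0025

Since p-value < α = 0.05, we reject H₀.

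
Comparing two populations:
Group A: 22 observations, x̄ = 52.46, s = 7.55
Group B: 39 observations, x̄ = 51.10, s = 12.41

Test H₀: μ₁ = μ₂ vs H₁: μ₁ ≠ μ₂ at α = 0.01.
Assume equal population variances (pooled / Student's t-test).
Student's two-sample t-test (equal variances):
H₀: μ₁ = μ₂
H₁: μ₁ ≠ μ₂
df = n₁ + n₂ - 2 = 59
Pooled variance s_p² = [(n₁-1)s₁² + (n₂-1)s₂²] / (n₁ + n₂ - 2) = [(21)(7.55²) + (38)(12.41²)] / 59 = 119.4807
SE = √(s_p²(1/n₁ + 1/n₂)) = √(119.4807 × (1/22 + 1/39)) = 2.9145
t = (x̄₁ - x̄₂) / SE = (52.46 - 51.10) / 2.9145 = 1.36 / 2.9145 = 0.467
p-value = 0.6425

Since p-value > α = 0.01, we fail to reject H₀.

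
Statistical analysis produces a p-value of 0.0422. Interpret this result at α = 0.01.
Since p = 0.0422 > α = 0.01, fail to reject H₀.
There is insufficient evidence to reject the null hypothesis; the result is not statistically significant at the 0.01 level.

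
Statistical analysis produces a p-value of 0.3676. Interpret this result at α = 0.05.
Since p = 0.3676 > α = 0.05, fail to reject H₀.
There is insufficient evidence to reject the null hypothesis; the result is not statistically significant at the 0.05 level.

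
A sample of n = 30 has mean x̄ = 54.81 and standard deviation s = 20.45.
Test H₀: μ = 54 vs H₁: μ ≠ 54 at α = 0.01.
One-sample t-test:
H₀: μ = 54
H₁: μ ≠ 54
df = n - 1 = 29
t = (x̄ - μ₀) / (s/√n) = (54.81 - 54) / (20.45/√30) = 0.217
p-value = 0.8298

Since p-value > α = 0.01, we fail to reject H₀.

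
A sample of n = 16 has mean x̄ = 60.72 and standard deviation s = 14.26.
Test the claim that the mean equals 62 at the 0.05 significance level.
One-sample t-test:
H₀: μ = 62
H₁: μ ≠ 62
df = n - 1 = 15
t = (x̄ - μ₀) / (s/√n) = (60.72 - 62) / (14.26/√16) = -0.359
p-value = 0.7246

Since p-value > α = 0.05, we fail to reject H₀.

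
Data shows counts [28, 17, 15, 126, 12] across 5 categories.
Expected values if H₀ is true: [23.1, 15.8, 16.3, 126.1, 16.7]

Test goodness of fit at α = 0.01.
Chi-square goodness of fit test:
H₀: observed counts match expected distribution
H₁: observed counts differ from expected distribution
df = k - 1 = 4
χ² = Σ(O - E)²/E
   = (28 - 23.1)²/23.1 + (17 - 15.8)²/15.8 + (15 - 16.3)²/16.3 + (126 - 126.1)²/126.1 + (12 - 16.7)²/16.7
   = 1.039 + 0.091 + 0.104 + 0.000 + 1.323
   = 2.56
p-value = 0.6345

Since p-value > α = 0.01, we fail to reject H₀.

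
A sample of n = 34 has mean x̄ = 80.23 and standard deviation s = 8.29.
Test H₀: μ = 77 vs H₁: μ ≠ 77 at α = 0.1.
One-sample t-test:
H₀: μ = 77
H₁: μ ≠ 77
df = n - 1 = 33
t = (x̄ - μ₀) / (s/√n) = (80.23 - 77) / (8.29/√34) = 2.272
p-value = 0.0297

Since p-value < α = 0.1, we reject H₀.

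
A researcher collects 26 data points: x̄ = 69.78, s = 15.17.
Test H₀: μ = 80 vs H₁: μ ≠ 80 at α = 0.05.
One-sample t-test:
H₀: μ = 80
H₁: μ ≠ 80
df = n - 1 = 25
t = (x̄ - μ₀) / (s/√n) = (69.78 - 80) / (15.17/√26) = -3.435
p-value = 0.0021

Since p-value < α = 0.05, we reject H₀.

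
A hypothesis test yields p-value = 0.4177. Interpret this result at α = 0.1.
Since p = 0.4177 > α = 0.1, fail to reject H₀.
There is insufficient evidence to reject the null hypothesis; the result is not statistically significant at the 0.1 level.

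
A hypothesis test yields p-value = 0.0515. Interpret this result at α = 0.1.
Since p = 0.0515 < α = 0.1, reject H₀.
There is sufficient evidence to reject the null hypothesis; the result is statistically significant at the 0.1 level.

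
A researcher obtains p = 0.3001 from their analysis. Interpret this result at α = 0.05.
Since p = 0.3001 > α = 0.05, fail to reject H₀.
There is insufficient evidence to reject the null hypothesis; the result is not statistically significant at the 0.05 level.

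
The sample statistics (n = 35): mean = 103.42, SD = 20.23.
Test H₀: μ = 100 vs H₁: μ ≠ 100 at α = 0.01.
One-sample t-test:
H₀: μ = 100
H₁: μ ≠ 100
df = n - 1 = 34
t = (x̄ - μ₀) / (s/√n) = (103.42 - 100) / (20.23/√35) = 1.000
p-value = 0.3243

Since p-value > α = 0.01, we fail to reject H₀.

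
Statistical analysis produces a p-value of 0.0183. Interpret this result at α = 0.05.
Since p = 0.0183 < α = 0.05, reject H₀.
There is sufficient evidence to reject the null hypothesis; the result is statistically significant at the 0.05 level.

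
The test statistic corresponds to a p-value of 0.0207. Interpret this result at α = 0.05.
Since p = 0.0207 < α = 0.05, reject H₀.
There is sufficient evidence to reject the null hypothesis; the result is statistically significant at the 0.05 level.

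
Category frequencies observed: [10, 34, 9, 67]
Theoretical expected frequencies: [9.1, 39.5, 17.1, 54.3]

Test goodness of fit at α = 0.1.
Chi-square goodness of fit test:
H₀: observed counts match expected distribution
H₁: observed counts differ from expected distribution
df = k - 1 = 3
χ² = Σ(O - E)²/E
   = (10 - 9.1)²/9.1 + (34 - 39.5)²/39.5 + (9 - 17.1)²/17.1 + (67 - 54.3)²/54.3
   = 0.089 + 0.766 + 3.837 + 2.970
   = 7.66
p-value = 0.0535

Since p-value < α = 0.1, we reject H₀.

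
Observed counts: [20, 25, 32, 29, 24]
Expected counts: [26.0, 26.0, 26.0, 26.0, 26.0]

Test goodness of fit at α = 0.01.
Chi-square goodness of fit test:
H₀: observed counts match expected distribution
H₁: observed counts differ from expected distribution
df = k - 1 = 4
χ² = Σ(O - E)²/E
   = (20 - 26.0)²/26.0 + (25 - 26.0)²/26.0 + (32 - 26.0)²/26.0 + (29 - 26.0)²/26.0 + (24 - 26.0)²/26.0
   = 1.385 + 0.038 + 1.385 + 0.346 + 0.154
   = 3.31
p-value = 0.5077

Since p-value > α = 0.01, we fail to reject H₀.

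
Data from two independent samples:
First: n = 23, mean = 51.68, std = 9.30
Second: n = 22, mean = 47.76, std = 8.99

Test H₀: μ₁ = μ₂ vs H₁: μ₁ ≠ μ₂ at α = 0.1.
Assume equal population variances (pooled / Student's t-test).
Student's two-sample t-test (equal variances):
H₀: μ₁ = μ₂
H₁: μ₁ ≠ μ₂
df = n₁ + n₂ - 2 = 43
Pooled variance s_p² = [(n₁-1)s₁² + (n₂-1)s₂²] / (n₁ + n₂ - 2) = [(22)(9.30²) + (21)(8.99²)] / 43 = 83.7210
SE = √(s_p²(1/n₁ + 1/n₂)) = √(83.7210 × (1/23 + 1/22)) = 2.7287
t = (x̄₁ - x̄₂) / SE = (51.68 - 47.76) / 2.7287 = 3.92 / 2.7287 = 1.437
p-value = 0.1581

Since p-value > α = 0.1, we fail to reject H₀.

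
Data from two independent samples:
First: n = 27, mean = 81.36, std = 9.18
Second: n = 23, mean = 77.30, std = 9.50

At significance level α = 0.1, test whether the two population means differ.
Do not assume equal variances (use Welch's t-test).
Welch's two-sample t-test:
H₀: μ₁ = μ₂
H₁: μ₁ ≠ μ₂
s₁²/n₁ = 9.18²/27 = 3.1212,  s₂²/n₂ = 9.50²/23 = 3.9239
SE = √(s₁²/n₁ + s₂²/n₂) = √(3.1212 + 3.9239) = 2.6543
df (Welch-Satterthwaite) = (s₁²/n₁ + s₂²/n₂)² / [(s₁²/n₁)²/(n₁-1) + (s₂²/n₂)²/(n₂-1)] ≈ 46.19
t = (x̄₁ - x̄₂) / SE = (81.36 - 77.30) / 2.6543 = 4.06 / 2.6543 = 1.530
p-value = 0.1329

Since p-value > α = 0.1, we fail to reject H₀.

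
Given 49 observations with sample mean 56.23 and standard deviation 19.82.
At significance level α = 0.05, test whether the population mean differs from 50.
One-sample t-test:
H₀: μ = 50
H₁: μ ≠ 50
df = n - 1 = 48
t = (x̄ - μ₀) / (s/√n) = (56.23 - 50) / (19.82/√49) = 2.200
p-value = 0.0326

Since p-value < α = 0.05, we reject H₀.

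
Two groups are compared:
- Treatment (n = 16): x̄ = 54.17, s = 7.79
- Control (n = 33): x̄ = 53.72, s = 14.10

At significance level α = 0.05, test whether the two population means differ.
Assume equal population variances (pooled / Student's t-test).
Student's two-sample t-test (equal variances):
H₀: μ₁ = μ₂
H₁: μ₁ ≠ μ₂
df = n₁ + n₂ - 2 = 47
Pooled variance s_p² = [(n₁-1)s₁² + (n₂-1)s₂²] / (n₁ + n₂ - 2) = [(15)(7.79²) + (32)(14.10²)] / 47 = 154.7273
SE = √(s_p²(1/n₁ + 1/n₂)) = √(154.7273 × (1/16 + 1/33)) = 3.7893
t = (x̄₁ - x̄₂) / SE = (54.17 - 53.72) / 3.7893 = 0.45 / 3.7893 = 0.119
p-value = 0.9060

Since p-value > α = 0.05, we fail to reject H₀.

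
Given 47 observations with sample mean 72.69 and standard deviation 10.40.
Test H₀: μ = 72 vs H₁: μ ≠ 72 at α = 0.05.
One-sample t-test:
H₀: μ = 72
H₁: μ ≠ 72
df = n - 1 = 46
t = (x̄ - μ₀) / (s/√n) = (72.69 - 72) / (10.40/√47) = 0.455
p-value = 0.6514

Since p-value > α = 0.05, we fail to reject H₀.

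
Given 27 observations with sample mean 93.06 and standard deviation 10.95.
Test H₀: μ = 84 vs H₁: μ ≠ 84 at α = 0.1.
One-sample t-test:
H₀: μ = 84
H₁: μ ≠ 84
df = n - 1 = 26
t = (x̄ - μ₀) / (s/√n) = (93.06 - 84) / (10.95/√27) = 4.299
p-value = 0.0002

Since p-value < α = 0.1, we reject H₀.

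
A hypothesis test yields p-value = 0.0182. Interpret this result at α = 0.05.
Since p = 0.0182 < α = 0.05, reject H₀.
There is sufficient evidence to reject the null hypothesis; the result is statistically significant at the 0.05 level.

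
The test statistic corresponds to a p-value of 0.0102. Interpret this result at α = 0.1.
Since p = 0.0102 < α = 0.1, reject H₀.
There is sufficient evidence to reject the null hypothesis; the result is statistically significant at the 0.1 level.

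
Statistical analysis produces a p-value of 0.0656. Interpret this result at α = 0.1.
Since p = 0.0656 < α = 0.1, reject H₀.
There is sufficient evidence to reject the null hypothesis; the result is statistically significant at the 0.1 level.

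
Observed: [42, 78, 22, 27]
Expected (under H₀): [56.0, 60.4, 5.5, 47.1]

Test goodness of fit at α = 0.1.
Chi-square goodness of fit test:
H₀: observed counts match expected distribution
H₁: observed counts differ from expected distribution
df = k - 1 = 3
χ² = Σ(O - E)²/E
   = (42 - 56.0)²/56.0 + (78 - 60.4)²/60.4 + (22 - 5.5)²/5.5 + (27 - 47.1)²/47.1
   = 3.500 + 5.128 + 49.500 + 8.578
   = 66.71
p-value < 0.0001

Since p-value < α = 0.1, we reject H₀.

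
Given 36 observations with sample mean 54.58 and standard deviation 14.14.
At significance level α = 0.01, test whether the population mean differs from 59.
One-sample t-test:
H₀: μ = 59
H₁: μ ≠ 59
df = n - 1 = 35
t = (x̄ - μ₀) / (s/√n) = (54.58 - 59) / (14.14/√36) = -1.876
p-value = 0.0691

Since p-value > α = 0.01, we fail to reject H₀.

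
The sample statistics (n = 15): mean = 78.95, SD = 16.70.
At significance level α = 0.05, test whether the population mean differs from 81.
One-sample t-test:
H₀: μ = 81
H₁: μ ≠ 81
df = n - 1 = 14
t = (x̄ - μ₀) / (s/√n) = (78.95 - 81) / (16.70/√15) = -0.475
p-value = 0.6418

Since p-value > α = 0.05, we fail to reject H₀.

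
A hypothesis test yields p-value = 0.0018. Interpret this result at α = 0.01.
Since p = 0.0018 < α = 0.01, reject H₀.
There is sufficient evidence to reject the null hypothesis; the result is statistically significant at the 0.01 level.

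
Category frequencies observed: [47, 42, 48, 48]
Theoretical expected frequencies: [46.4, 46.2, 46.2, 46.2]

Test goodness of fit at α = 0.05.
Chi-square goodness of fit test:
H₀: observed counts match expected distribution
H₁: observed counts differ from expected distribution
df = k - 1 = 3
χ² = Σ(O - E)²/E
   = (47 - 46.4)²/46.4 + (42 - 46.2)²/46.2 + (48 - 46.2)²/46.2 + (48 - 46.2)²/46.2
   = 0.008 + 0.382 + 0.070 + 0.070
   = 0.53
p-value = 0.9123

Since p-value > α = 0.05, we fail to reject H₀.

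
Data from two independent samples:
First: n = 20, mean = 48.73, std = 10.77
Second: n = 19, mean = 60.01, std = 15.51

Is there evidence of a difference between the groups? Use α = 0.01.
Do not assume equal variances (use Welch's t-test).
Welch's two-sample t-test:
H₀: μ₁ = μ₂
H₁: μ₁ ≠ μ₂
s₁²/n₁ = 10.77²/20 = 5.7996,  s₂²/n₂ = 15.51²/19 = 12.6611
SE = √(s₁²/n₁ + s₂²/n₂) = √(5.7996 + 12.6611) = 4.2966
df (Welch-Satterthwaite) = (s₁²/n₁ + s₂²/n₂)² / [(s₁²/n₁)²/(n₁-1) + (s₂²/n₂)²/(n₂-1)] ≈ 31.92
t = (x̄₁ - x̄₂) / SE = (48.73 - 60.01) / 4.2966 = -11.28 / 4.2966 = -2.625
p-value = 0.0132

Since p-value > α = 0.01, we fail to reject H₀.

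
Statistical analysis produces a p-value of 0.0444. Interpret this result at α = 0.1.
Since p = 0.0444 < α = 0.1, reject H₀.
There is sufficient evidence to reject the null hypothesis; the result is statistically significant at the 0.1 level.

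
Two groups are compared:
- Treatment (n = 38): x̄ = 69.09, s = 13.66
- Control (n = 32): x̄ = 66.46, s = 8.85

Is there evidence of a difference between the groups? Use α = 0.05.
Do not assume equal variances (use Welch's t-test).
Welch's two-sample t-test:
H₀: μ₁ = μ₂
H₁: μ₁ ≠ μ₂
s₁²/n₁ = 13.66²/38 = 4.9104,  s₂²/n₂ = 8.85²/32 = 2.4476
SE = √(s₁²/n₁ + s₂²/n₂) = √(4.9104 + 2.4476) = 2.7126
df (Welch-Satterthwaite) = (s₁²/n₁ + s₂²/n₂)² / [(s₁²/n₁)²/(n₁-1) + (s₂²/n₂)²/(n₂-1)] ≈ 64.08
t = (x̄₁ - x̄₂) / SE = (69.09 - 66.46) / 2.7126 = 2.63 / 2.7126 = 0.970
p-value = 0.3359

Since p-value > α = 0.05, we fail to reject H₀.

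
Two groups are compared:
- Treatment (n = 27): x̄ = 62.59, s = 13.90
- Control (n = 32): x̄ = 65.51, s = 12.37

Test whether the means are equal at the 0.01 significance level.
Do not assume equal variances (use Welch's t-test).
Welch's two-sample t-test:
H₀: μ₁ = μ₂
H₁: μ₁ ≠ μ₂
s₁²/n₁ = 13.90²/27 = 7.1559,  s₂²/n₂ = 12.37²/32 = 4.7818
SE = √(s₁²/n₁ + s₂²/n₂) = √(7.1559 + 4.7818) = 3.4551
df (Welch-Satterthwaite) = (s₁²/n₁ + s₂²/n₂)² / [(s₁²/n₁)²/(n₁-1) + (s₂²/n₂)²/(n₂-1)] ≈ 52.64
t = (x̄₁ - x̄₂) / SE = (62.59 - 65.51) / 3.4551 = -2.92 / 3.4551 = -0.845
p-value = 0.4019

Since p-value > α = 0.01, we fail to reject H₀.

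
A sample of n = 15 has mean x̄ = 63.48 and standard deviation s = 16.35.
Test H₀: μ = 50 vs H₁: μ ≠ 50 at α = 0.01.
One-sample t-test:
H₀: μ = 50
H₁: μ ≠ 50
df = n - 1 = 14
t = (x̄ - μ₀) / (s/√n) = (63.48 - 50) / (16.35/√15) = 3.193
p-value = 0.0065

Since p-value < α = 0.01, we reject H₀.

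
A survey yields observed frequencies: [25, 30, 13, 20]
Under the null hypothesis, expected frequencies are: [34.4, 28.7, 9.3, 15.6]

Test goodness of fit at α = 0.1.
Chi-square goodness of fit test:
H₀: observed counts match expected distribution
H₁: observed counts differ from expected distribution
df = k - 1 = 3
χ² = Σ(O - E)²/E
   = (25 - 34.4)²/34.4 + (30 - 28.7)²/28.7 + (13 - 9.3)²/9.3 + (20 - 15.6)²/15.6
   = 2.569 + 0.059 + 1.472 + 1.241
   = 5.34
p-value = 0.1485

Since p-value > α = 0.1, we fail to reject H₀.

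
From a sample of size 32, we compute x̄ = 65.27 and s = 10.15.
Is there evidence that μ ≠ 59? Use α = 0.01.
One-sample t-test:
H₀: μ = 59
H₁: μ ≠ 59
df = n - 1 = 31
t = (x̄ - μ₀) / (s/√n) = (65.27 - 59) / (10.15/√32) = 3.494
p-value = 0.0015

Since p-value < α = 0.01, we reject H₀.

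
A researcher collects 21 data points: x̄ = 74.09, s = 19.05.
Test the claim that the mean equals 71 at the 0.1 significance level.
One-sample t-test:
H₀: μ = 71
H₁: μ ≠ 71
df = n - 1 = 20
t = (x̄ - μ₀) / (s/√n) = (74.09 - 71) / (19.05/√21) = 0.743
p-value = 0.4659

Since p-value > α = 0.1, we fail to reject H₀.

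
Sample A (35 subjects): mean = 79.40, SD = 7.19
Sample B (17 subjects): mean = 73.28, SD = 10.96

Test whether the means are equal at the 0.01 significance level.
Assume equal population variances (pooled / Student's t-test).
Student's two-sample t-test (equal variances):
H₀: μ₁ = μ₂
H₁: μ₁ ≠ μ₂
df = n₁ + n₂ - 2 = 50
Pooled variance s_p² = [(n₁-1)s₁² + (n₂-1)s₂²] / (n₁ + n₂ - 2) = [(34)(7.19²) + (16)(10.96²)] / 50 = 73.5923
SE = √(s_p²(1/n₁ + 1/n₂)) = √(73.5923 × (1/35 + 1/17)) = 2.5361
t = (x̄₁ - x̄₂) / SE = (79.40 - 73.28) / 2.5361 = 6.12 / 2.5361 = 2.413
p-value = 0.0195

Since p-value > α = 0.01, we fail to reject H₀.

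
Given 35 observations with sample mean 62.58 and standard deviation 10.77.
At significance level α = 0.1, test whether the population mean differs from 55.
One-sample t-test:
H₀: μ = 55
H₁: μ ≠ 55
df = n - 1 = 34
t = (x̄ - μ₀) / (s/√n) = (62.58 - 55) / (10.77/√35) = 4.164
p-value = 0.0002

Since p-value < α = 0.1, we reject H₀.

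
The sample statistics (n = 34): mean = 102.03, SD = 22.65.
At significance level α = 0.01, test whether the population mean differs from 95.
One-sample t-test:
H₀: μ = 95
H₁: μ ≠ 95
df = n - 1 = 33
t = (x̄ - μ₀) / (s/√n) = (102.03 - 95) / (22.65/√34) = 1.810
p-value = 0.0794

Since p-value > α = 0.01, we fail to reject H₀.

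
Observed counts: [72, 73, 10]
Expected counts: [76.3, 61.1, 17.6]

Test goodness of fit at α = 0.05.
Chi-square goodness of fit test:
H₀: observed counts match expected distribution
H₁: observed counts differ from expected distribution
df = k - 1 = 2
χ² = Σ(O - E)²/E
   = (72 - 76.3)²/76.3 + (73 - 61.1)²/61.1 + (10 - 17.6)²/17.6
   = 0.242 + 2.318 + 3.282
   = 5.84
p-value = 0.0539

Since p-value > α = 0.05, we fail to reject H₀.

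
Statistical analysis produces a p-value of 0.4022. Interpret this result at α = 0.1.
Since p = 0.4022 > α = 0.1, fail to reject H₀.
There is insufficient evidence to reject the null hypothesis; the result is not statistically significant at the 0.1 level.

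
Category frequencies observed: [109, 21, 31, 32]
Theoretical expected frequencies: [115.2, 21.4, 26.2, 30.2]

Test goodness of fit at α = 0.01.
Chi-square goodness of fit test:
H₀: observed counts match expected distribution
H₁: observed counts differ from expected distribution
df = k - 1 = 3
χ² = Σ(O - E)²/E
   = (109 - 115.2)²/115.2 + (21 - 21.4)²/21.4 + (31 - 26.2)²/26.2 + (32 - 30.2)²/30.2
   = 0.334 + 0.007 + 0.879 + 0.107
   = 1.33
p-value = 0.7225

Since p-value > α = 0.01, we fail to reject H₀.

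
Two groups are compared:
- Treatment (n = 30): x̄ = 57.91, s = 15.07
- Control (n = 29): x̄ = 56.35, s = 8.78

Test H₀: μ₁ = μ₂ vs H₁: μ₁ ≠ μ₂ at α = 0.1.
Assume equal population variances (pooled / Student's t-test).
Student's two-sample t-test (equal variances):
H₀: μ₁ = μ₂
H₁: μ₁ ≠ μ₂
df = n₁ + n₂ - 2 = 57
Pooled variance s_p² = [(n₁-1)s₁² + (n₂-1)s₂²] / (n₁ + n₂ - 2) = [(29)(15.07²) + (28)(8.78²)] / 57 = 153.4126
SE = √(s_p²(1/n₁ + 1/n₂)) = √(153.4126 × (1/30 + 1/29)) = 3.2255
t = (x̄₁ - x̄₂) / SE = (57.91 - 56.35) / 3.2255 = 1.56 / 3.2255 = 0.484
p-value = 0.6305

Since p-value > α = 0.1, we fail to reject H₀.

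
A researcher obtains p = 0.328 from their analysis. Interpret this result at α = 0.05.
Since p = 0.328 > α = 0.05, fail to reject H₀.
There is insufficient evidence to reject the null hypothesis; the result is not statistically significant at the 0.05 level.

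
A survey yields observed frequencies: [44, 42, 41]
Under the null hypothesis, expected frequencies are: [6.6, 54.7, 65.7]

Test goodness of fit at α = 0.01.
Chi-square goodness of fit test:
H₀: observed counts match expected distribution
H₁: observed counts differ from expected distribution
df = k - 1 = 2
χ² = Σ(O - E)²/E
   = (44 - 6.6)²/6.6 + (42 - 54.7)²/54.7 + (41 - 65.7)²/65.7
   = 211.933 + 2.949 + 9.286
   = 224.17
p-value < 0.0001

Since p-value < α = 0.01, we reject H₀.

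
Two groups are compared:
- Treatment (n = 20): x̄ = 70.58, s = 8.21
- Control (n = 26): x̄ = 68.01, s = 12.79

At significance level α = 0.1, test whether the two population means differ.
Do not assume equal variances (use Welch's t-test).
Welch's two-sample t-test:
H₀: μ₁ = μ₂
H₁: μ₁ ≠ μ₂
s₁²/n₁ = 8.21²/20 = 3.3702,  s₂²/n₂ = 12.79²/26 = 6.2917
SE = √(s₁²/n₁ + s₂²/n₂) = √(3.3702 + 6.2917) = 3.1084
df (Welch-Satterthwaite) = (s₁²/n₁ + s₂²/n₂)² / [(s₁²/n₁)²/(n₁-1) + (s₂²/n₂)²/(n₂-1)] ≈ 42.80
t = (x̄₁ - x̄₂) / SE = (70.58 - 68.01) / 3.1084 = 2.57 / 3.1084 = 0.827
p-value = 0.4129

Since p-value > α = 0.1, we fail to reject H₀.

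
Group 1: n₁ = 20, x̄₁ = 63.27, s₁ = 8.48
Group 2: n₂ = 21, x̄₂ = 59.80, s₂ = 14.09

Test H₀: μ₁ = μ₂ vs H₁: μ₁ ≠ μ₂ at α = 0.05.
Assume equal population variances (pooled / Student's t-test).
Student's two-sample t-test (equal variances):
H₀: μ₁ = μ₂
H₁: μ₁ ≠ μ₂
df = n₁ + n₂ - 2 = 39
Pooled variance s_p² = [(n₁-1)s₁² + (n₂-1)s₂²] / (n₁ + n₂ - 2) = [(19)(8.48²) + (20)(14.09²)] / 39 = 136.8426
SE = √(s_p²(1/n₁ + 1/n₂)) = √(136.8426 × (1/20 + 1/21)) = 3.6549
t = (x̄₁ - x̄₂) / SE = (63.27 - 59.80) / 3.6549 = 3.47 / 3.6549 = 0.949
p-value = 0.3483

Since p-value > α = 0.05, we fail to reject H₀.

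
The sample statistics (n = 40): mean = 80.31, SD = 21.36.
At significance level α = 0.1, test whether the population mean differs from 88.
One-sample t-test:
H₀: μ = 88
H₁: μ ≠ 88
df = n - 1 = 39
t = (x̄ - μ₀) / (s/√n) = (80.31 - 88) / (21.36/√40) = -2.277
p-value = 0.0284

Since p-value < α = 0.1, we reject H₀.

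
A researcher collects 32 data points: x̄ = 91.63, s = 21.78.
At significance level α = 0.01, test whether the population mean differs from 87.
One-sample t-test:
H₀: μ = 87
H₁: μ ≠ 87
df = n - 1 = 31
t = (x̄ - μ₀) / (s/√n) = (91.63 - 87) / (21.78/√32) = 1.203
p-value = 0.2383

Since p-value > α = 0.01, we fail to reject H₀.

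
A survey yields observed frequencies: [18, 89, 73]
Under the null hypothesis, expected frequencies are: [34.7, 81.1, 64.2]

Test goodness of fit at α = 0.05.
Chi-square goodness of fit test:
H₀: observed counts match expected distribution
H₁: observed counts differ from expected distribution
df = k - 1 = 2
χ² = Σ(O - E)²/E
   = (18 - 34.7)²/34.7 + (89 - 81.1)²/81.1 + (73 - 64.2)²/64.2
   = 8.037 + 0.770 + 1.206
   = 10.01
p-value = 0.0067

Since p-value < α = 0.05, we reject H₀.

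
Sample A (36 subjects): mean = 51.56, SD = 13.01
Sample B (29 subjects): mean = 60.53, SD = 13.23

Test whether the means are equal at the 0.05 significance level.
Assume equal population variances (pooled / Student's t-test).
Student's two-sample t-test (equal variances):
H₀: μ₁ = μ₂
H₁: μ₁ ≠ μ₂
df = n₁ + n₂ - 2 = 63
Pooled variance s_p² = [(n₁-1)s₁² + (n₂-1)s₂²] / (n₁ + n₂ - 2) = [(35)(13.01²) + (28)(13.23²)] / 63 = 171.8258
SE = √(s_p²(1/n₁ + 1/n₂)) = √(171.8258 × (1/36 + 1/29)) = 3.2708
t = (x̄₁ - x̄₂) / SE = (51.56 - 60.53) / 3.2708 = -8.97 / 3.2708 = -2.742
p-value = 0.0079

Since p-value < α = 0.05, we reject H₀.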